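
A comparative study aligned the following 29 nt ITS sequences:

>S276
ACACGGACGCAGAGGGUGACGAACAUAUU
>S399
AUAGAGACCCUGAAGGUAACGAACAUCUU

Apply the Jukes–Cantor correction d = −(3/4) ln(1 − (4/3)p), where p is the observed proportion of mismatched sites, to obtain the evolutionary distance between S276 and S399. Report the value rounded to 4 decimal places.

Mismatches occur at site 2 (C/U), site 4 (C/G), site 5 (G/A), site 9 (G/C), site 11 (A/U), site 14 (G/A), site 18 (G/A), site 27 (A/C).
p = 8/29 = 0.275862.
d = −0.75 · ln(1 − (4/3)·0.275862) = −0.75 · ln(0.632184) = −0.75 · (-0.458575) = 0.3439.

0.3439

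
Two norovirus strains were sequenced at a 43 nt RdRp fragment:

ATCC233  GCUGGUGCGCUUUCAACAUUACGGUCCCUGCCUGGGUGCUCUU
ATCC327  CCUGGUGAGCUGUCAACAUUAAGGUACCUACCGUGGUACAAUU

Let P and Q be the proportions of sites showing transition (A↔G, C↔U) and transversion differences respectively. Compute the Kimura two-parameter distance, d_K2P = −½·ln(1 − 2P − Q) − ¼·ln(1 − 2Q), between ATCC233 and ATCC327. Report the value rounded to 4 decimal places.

0.3156

The sequences differ at positions 1 (G/C, transversion), 8 (C/A, transversion), 12 (U/G, transversion), 22 (C/A, transversion), 26 (C/A, transversion), 30 (G/A, transition), 33 (U/G, transversion), 34 (G/U, transversion), 38 (G/A, transition), 40 (U/A, transversion), 41 (C/A, transversion).
Of the 11 differences, 2 transitions and 9 transversions over 43 sites: P = 2/43 = 0.046512, Q = 9/43 = 0.209302.
d = −0.5·ln(0.697674) − 0.25·ln(0.581396) = −0.5·(-0.360003) − 0.25·(-0.542323) = 0.3156.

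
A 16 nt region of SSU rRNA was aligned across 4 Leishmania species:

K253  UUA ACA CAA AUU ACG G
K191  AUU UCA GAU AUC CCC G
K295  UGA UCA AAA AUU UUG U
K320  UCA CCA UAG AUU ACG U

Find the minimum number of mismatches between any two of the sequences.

Pairwise Hamming distances:
  K253 vs K191: 8
  K253 vs K295: 6
  K253 vs K320: 5
  K191 vs K295: 10
  K191 vs K320: 10
  K295 vs K320: 6
The smallest is 5, between K253 and K320.

5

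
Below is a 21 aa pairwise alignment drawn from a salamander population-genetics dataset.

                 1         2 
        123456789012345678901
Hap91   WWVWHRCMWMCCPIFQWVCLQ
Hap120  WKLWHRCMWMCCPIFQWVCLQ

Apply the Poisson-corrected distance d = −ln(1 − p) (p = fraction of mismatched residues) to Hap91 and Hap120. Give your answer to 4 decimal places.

The sequences differ at positions 2 (W/K), 3 (V/L).
p = 2/21 = 0.095238.
d = −ln(1 − 0.095238) = −ln(0.904762) = 0.1001.

0.1001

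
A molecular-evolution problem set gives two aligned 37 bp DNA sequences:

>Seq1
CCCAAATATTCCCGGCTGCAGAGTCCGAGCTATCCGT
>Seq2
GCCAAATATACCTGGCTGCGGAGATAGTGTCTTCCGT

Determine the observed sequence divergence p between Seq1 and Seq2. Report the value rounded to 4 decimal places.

0.2973

The sequences differ at positions 1 (C/G), 10 (T/A), 13 (C/T), 20 (A/G), 24 (T/A), 25 (C/T), 26 (C/A), 28 (A/T), 30 (C/T), 31 (T/C), 32 (A/T).
There are 11 differences over 37 sites, so p = 11/37 = 0.2973.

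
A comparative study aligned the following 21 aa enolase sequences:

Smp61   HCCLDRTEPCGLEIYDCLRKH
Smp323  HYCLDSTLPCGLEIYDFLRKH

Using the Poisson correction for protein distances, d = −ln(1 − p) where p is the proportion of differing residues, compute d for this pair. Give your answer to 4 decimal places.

0.2113

Differing sites — 2:C/Y; 6:R/S; 8:E/L; 17:C/F.
p = 4/21 = 0.190476.
d = −ln(1 − 0.190476) = −ln(0.809524) = 0.2113.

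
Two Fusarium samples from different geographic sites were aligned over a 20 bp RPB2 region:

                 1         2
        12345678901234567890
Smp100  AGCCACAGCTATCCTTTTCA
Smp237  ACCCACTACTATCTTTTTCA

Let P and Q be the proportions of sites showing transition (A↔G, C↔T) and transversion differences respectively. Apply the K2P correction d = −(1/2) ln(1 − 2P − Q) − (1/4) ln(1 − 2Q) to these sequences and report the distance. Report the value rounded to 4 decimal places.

0.2341

Differing sites — 2:G/C (Tv); 7:A/T (Tv); 8:G/A (Ti); 14:C/T (Ti).
Of the 4 differences, 2 transitions and 2 transversions over 20 sites: P = 2/20 = 0.100000, Q = 2/20 = 0.100000.
d = −0.5·ln(0.700000) − 0.25·ln(0.800000) = −0.5·(-0.356675) − 0.25·(-0.223144) = 0.2341.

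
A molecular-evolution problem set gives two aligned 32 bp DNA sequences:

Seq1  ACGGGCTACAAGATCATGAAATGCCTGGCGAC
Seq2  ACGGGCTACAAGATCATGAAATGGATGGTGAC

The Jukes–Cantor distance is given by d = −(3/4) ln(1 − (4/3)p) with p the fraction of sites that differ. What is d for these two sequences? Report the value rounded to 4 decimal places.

0.1001

Differing sites — 24:C/G; 25:C/A; 29:C/T.
p = 3/32 = 0.093750.
d = −0.75 · ln(1 − (4/3)·0.093750) = −0.75 · ln(0.875000) = −0.75 · (-0.133531) = 0.1001.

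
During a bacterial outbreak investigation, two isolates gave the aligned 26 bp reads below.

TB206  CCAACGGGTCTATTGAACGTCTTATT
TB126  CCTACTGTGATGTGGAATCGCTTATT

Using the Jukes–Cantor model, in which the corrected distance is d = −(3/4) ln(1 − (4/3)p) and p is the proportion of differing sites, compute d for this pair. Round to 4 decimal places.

Differing sites — 3:A/T; 6:G/T; 8:G/T; 9:T/G; 10:C/A; 12:A/G; 14:T/G; 18:C/T; 19:G/C; 20:T/G.
p = 10/26 = 0.384615.
d = −0.75 · ln(1 − (4/3)·0.384615) = −0.75 · ln(0.487180) = −0.75 · (-0.719122) = 0.5393.

0.5393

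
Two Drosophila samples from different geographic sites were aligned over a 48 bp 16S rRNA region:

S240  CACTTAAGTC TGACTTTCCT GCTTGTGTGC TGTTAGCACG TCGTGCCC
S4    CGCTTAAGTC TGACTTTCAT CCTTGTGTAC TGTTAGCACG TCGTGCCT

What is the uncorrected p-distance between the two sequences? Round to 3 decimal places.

0.104

Differing sites — 2:A/G; 19:C/A; 21:G/C; 29:G/A; 48:C/T.
There are 5 differences over 48 sites, so p = 5/48 = 0.104.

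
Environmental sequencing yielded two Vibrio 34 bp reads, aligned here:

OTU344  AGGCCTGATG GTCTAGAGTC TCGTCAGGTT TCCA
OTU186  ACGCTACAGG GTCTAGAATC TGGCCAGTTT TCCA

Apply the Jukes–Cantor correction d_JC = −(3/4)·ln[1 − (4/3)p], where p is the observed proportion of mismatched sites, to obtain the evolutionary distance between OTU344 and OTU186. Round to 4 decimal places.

Mismatches occur at site 2 (G↔C), site 5 (C↔T), site 6 (T↔A), site 7 (G↔C), site 9 (T↔G), site 18 (G↔A), site 22 (C↔G), site 24 (T↔C), site 28 (G↔T).
p = 9/34 = 0.264706.
d = −0.75 · ln(1 − (4/3)·0.264706) = −0.75 · ln(0.647059) = −0.75 · (-0.435318) = 0.3265.

0.3265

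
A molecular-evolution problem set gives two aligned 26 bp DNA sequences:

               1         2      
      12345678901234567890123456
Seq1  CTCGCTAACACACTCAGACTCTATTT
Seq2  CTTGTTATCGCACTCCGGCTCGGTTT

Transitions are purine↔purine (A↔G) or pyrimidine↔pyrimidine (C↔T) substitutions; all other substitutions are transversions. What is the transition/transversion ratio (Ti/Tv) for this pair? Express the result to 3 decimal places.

Mismatches occur at site 3 (C→T, transition), site 5 (C→T, transition), site 8 (A→T, transversion), site 10 (A→G, transition), site 16 (A→C, transversion), site 18 (A→G, transition), site 22 (T→G, transversion), site 23 (A→G, transition).
Of the 8 differences, 5 transitions and 3 transversions, so Ti/Tv = 5/3 = 1.667.

1.667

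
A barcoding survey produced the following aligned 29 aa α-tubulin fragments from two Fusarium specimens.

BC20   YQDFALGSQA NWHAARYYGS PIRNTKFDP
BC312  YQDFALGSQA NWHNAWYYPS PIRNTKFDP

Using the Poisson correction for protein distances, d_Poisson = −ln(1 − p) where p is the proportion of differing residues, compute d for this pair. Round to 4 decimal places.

Mismatches occur at site 14 (A→N), site 16 (R→W), site 19 (G→P).
p = 3/29 = 0.103448.
d = −ln(1 − 0.103448) = −ln(0.896552) = 0.1092.

0.1092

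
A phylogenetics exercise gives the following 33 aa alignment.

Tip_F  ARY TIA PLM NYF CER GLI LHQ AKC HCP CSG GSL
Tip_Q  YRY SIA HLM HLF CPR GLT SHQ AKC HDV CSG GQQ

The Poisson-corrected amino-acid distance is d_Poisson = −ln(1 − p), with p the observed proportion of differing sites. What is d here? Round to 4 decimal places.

The sequences differ at positions 1 (A/Y), 4 (T/S), 7 (P/H), 10 (N/H), 11 (Y/L), 14 (E/P), 18 (I/T), 19 (L/S), 26 (C/D), 27 (P/V), 32 (S/Q), 33 (L/Q).
p = 12/33 = 0.363636.
d = −ln(1 − 0.363636) = −ln(0.636364) = 0.4520.

0.4520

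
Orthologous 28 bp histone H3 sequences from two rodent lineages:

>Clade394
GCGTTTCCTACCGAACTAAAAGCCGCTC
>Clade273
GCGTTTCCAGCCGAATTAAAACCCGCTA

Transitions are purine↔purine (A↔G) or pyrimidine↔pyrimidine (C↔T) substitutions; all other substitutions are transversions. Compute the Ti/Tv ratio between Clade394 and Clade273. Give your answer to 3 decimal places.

0.667

Differing sites — 9:T/A (Tv); 10:A/G (Ti); 16:C/T (Ti); 22:G/C (Tv); 28:C/A (Tv).
Of the 5 differences, 2 transitions and 3 transversions, so Ti/Tv = 2/3 = 0.667.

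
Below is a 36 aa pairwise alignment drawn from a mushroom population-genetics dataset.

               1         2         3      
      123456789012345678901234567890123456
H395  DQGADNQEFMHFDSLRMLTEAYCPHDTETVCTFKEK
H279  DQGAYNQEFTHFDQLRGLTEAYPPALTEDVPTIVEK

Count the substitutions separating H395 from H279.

11

Mismatches occur at site 5 (D→Y), site 10 (M→T), site 14 (S→Q), site 17 (M→G), site 23 (C→P), site 25 (H→A), site 26 (D→L), site 29 (T→D), site 31 (C→P), site 33 (F→I), site 34 (K→V).
That gives 11 mismatches out of 36 aligned sites, so the Hamming distance is 11.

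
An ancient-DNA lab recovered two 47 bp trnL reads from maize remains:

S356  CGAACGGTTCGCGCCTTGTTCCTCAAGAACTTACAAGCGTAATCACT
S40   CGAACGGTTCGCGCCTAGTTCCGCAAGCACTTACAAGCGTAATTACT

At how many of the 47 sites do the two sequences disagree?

4

Mismatches occur at site 17 (T/A), site 23 (T/G), site 28 (A/C), site 44 (C/T).
That gives 4 mismatches out of 47 aligned sites, so the Hamming distance is 4.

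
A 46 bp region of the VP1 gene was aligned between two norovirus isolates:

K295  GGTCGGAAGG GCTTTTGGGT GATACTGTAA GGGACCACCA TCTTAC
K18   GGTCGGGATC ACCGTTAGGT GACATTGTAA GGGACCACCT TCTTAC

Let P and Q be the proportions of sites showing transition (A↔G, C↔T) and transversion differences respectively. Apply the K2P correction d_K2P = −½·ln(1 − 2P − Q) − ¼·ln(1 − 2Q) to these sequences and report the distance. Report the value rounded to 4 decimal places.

0.2615

Differing sites — 7:A/G (Ti); 9:G/T (Tv); 10:G/C (Tv); 11:G/A (Ti); 13:T/C (Ti); 14:T/G (Tv); 17:G/A (Ti); 23:T/C (Ti); 25:C/T (Ti); 40:A/T (Tv).
Of the 10 differences, 6 transitions and 4 transversions over 46 sites: P = 6/46 = 0.130435, Q = 4/46 = 0.086957.
d = −0.5·ln(0.652173) − 0.25·ln(0.826086) = −0.5·(-0.427445) − 0.25·(-0.191056) = 0.2615.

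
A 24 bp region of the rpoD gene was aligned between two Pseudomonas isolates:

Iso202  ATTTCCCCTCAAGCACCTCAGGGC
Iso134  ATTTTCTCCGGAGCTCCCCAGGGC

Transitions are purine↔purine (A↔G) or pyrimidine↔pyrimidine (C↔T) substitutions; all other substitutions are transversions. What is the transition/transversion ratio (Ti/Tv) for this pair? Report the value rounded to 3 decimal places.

Differing sites — 5:C/T (Ti); 7:C/T (Ti); 9:T/C (Ti); 10:C/G (Tv); 11:A/G (Ti); 15:A/T (Tv); 18:T/C (Ti).
Of the 7 differences, 5 transitions and 2 transversions, so Ti/Tv = 5/2 = 2.500.

2.500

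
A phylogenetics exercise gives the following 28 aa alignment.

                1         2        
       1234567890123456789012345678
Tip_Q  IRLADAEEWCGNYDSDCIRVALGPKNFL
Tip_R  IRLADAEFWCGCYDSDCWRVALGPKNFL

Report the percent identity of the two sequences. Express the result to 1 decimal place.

89.3%

Differing sites — 8:E/F; 12:N/C; 18:I/W.
25 of the 28 sites match, so the percent identity is 25/28 × 100 = 89.3%.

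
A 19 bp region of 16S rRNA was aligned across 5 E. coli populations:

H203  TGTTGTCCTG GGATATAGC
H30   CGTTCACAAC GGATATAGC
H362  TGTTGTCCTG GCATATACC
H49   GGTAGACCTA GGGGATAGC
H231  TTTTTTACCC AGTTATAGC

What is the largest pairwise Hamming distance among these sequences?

Pairwise Hamming distances:
  H203 vs H30: 6
  H203 vs H362: 2
  H203 vs H49: 6
  H203 vs H231: 7
  H30 vs H362: 8
  H30 vs H49: 8
  H30 vs H231: 9
  H362 vs H49: 8
  H362 vs H231: 9
  H49 vs H231: 11
The largest is 11, between H49 and H231.

11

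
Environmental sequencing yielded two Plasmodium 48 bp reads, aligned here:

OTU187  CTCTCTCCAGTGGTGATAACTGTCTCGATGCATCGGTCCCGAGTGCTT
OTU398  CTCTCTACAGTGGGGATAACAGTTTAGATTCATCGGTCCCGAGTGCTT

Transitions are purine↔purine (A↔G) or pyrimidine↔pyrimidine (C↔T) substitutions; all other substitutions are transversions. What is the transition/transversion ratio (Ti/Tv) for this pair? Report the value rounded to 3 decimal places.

0.200

Mismatches occur at site 7 (C→A, transversion), site 14 (T→G, transversion), site 21 (T→A, transversion), site 24 (C→T, transition), site 26 (C→A, transversion), site 30 (G→T, transversion).
Of the 6 differences, 1 transition and 5 transversions, so Ti/Tv = 1/5 = 0.200.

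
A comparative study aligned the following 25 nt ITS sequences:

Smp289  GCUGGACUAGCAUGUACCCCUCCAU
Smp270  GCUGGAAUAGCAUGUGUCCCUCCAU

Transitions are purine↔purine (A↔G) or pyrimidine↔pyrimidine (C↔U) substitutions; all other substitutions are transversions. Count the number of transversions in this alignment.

Mismatches occur at site 7 (C→A, transversion), site 16 (A→G, transition), site 17 (C→U, transition).
Of the 3 differences, 2 transitions and 1 transversion, so the answer is 1.

1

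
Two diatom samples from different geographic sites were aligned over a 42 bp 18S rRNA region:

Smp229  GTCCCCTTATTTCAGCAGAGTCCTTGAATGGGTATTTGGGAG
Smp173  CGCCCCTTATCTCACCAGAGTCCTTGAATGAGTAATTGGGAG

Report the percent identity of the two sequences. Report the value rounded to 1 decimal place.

85.7%

Mismatches occur at site 1 (G→C), site 2 (T→G), site 11 (T→C), site 15 (G→C), site 31 (G→A), site 35 (T→A).
36 of the 42 sites match, so the percent identity is 36/42 × 100 = 85.7%.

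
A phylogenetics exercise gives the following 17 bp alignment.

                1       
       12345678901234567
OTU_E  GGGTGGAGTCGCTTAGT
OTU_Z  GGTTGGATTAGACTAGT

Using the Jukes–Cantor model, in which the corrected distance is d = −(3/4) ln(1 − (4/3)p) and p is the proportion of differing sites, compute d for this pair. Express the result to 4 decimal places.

0.3734

The sequences differ at positions 3 (G/T), 8 (G/T), 10 (C/A), 12 (C/A), 13 (T/C).
p = 5/17 = 0.294118.
d = −0.75 · ln(1 − (4/3)·0.294118) = −0.75 · ln(0.607843) = −0.75 · (-0.497839) = 0.3734.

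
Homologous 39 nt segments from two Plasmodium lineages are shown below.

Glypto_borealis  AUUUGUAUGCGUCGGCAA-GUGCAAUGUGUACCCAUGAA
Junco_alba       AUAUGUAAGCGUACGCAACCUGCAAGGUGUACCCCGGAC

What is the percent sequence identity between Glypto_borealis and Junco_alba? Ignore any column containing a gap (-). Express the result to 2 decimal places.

76.32%

Excluding the 1 gap column leaves 38 comparable sites.
The sequences differ at positions 3 (U/A), 8 (U/A), 13 (C/A), 14 (G/C), 20 (G/C), 26 (U/G), 35 (A/C), 36 (U/G), 39 (A/C).
29 of the 38 comparable sites match, so the percent identity is 29/38 × 100 = 76.32%.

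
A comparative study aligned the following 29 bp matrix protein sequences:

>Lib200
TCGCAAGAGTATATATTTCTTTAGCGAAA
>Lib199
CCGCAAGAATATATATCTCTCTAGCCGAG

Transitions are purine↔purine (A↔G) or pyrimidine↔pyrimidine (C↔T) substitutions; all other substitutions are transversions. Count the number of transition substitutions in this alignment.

Differing sites — 1:T/C (Ti); 9:G/A (Ti); 17:T/C (Ti); 21:T/C (Ti); 26:G/C (Tv); 27:A/G (Ti); 29:A/G (Ti).
Of the 7 differences, 6 transitions and 1 transversion, so the answer is 6.

6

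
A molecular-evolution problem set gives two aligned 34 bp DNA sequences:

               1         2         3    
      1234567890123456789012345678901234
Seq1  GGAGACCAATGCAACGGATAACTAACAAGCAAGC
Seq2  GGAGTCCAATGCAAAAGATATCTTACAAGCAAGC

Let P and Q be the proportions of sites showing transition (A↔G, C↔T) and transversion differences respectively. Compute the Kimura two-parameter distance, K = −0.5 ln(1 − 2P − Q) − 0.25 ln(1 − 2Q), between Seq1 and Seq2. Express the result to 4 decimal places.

0.1641

Mismatches occur at site 5 (A→T, transversion), site 15 (C→A, transversion), site 16 (G→A, transition), site 21 (A→T, transversion), site 24 (A→T, transversion).
Of the 5 differences, 1 transition and 4 transversions over 34 sites: P = 1/34 = 0.029412, Q = 4/34 = 0.117647.
d = −0.5·ln(0.823529) − 0.25·ln(0.764706) = −0.5·(-0.194157) − 0.25·(-0.268264) = 0.1641.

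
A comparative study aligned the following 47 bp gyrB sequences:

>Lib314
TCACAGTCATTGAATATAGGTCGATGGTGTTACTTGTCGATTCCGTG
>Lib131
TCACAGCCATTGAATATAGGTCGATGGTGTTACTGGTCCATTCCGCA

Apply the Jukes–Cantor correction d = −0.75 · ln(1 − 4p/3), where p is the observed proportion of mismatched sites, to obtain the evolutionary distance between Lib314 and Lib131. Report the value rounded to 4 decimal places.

0.1147

The sequences differ at positions 7 (T/C), 35 (T/G), 39 (G/C), 46 (T/C), 47 (G/A).
p = 5/47 = 0.106383.
d = −0.75 · ln(1 − (4/3)·0.106383) = −0.75 · ln(0.858156) = −0.75 · (-0.152969) = 0.1147.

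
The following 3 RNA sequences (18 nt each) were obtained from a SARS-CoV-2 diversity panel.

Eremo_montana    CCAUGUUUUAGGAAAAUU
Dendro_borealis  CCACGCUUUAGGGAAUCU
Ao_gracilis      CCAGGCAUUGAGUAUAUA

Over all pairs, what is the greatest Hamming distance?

Pairwise Hamming distances:
  Eremo_montana vs Dendro_borealis: 5
  Eremo_montana vs Ao_gracilis: 8
  Dendro_borealis vs Ao_gracilis: 9
The largest is 9, between Dendro_borealis and Ao_gracilis.

9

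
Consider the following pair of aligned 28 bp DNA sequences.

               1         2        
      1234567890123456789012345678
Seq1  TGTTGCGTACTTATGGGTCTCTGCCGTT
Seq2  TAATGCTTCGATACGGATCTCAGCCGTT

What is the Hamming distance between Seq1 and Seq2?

9

Mismatches occur at site 2 (G↔A), site 3 (T↔A), site 7 (G↔T), site 9 (A↔C), site 10 (C↔G), site 11 (T↔A), site 14 (T↔C), site 17 (G↔A), site 22 (T↔A).
That gives 9 mismatches out of 28 aligned sites, so the Hamming distance is 9.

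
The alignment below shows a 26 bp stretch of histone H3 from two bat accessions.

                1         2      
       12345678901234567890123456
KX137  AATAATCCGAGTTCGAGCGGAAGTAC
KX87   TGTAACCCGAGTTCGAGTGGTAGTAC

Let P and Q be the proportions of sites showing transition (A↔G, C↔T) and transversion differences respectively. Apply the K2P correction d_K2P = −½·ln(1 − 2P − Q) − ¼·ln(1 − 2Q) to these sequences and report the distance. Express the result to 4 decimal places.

0.2256

Mismatches occur at site 1 (A/T, transversion), site 2 (A/G, transition), site 6 (T/C, transition), site 18 (C/T, transition), site 21 (A/T, transversion).
Of the 5 differences, 3 transitions and 2 transversions over 26 sites: P = 3/26 = 0.115385, Q = 2/26 = 0.076923.
d = −0.5·ln(0.692307) − 0.25·ln(0.846154) = −0.5·(-0.367726) − 0.25·(-0.167054) = 0.2256.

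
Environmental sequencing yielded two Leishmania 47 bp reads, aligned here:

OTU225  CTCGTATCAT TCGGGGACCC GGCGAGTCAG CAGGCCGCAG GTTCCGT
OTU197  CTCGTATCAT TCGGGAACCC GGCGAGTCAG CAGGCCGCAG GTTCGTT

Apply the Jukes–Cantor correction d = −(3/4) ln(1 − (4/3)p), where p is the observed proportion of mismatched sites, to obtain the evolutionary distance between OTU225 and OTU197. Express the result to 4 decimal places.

Mismatches occur at site 16 (G↔A), site 45 (C↔G), site 46 (G↔T).
p = 3/47 = 0.063830.
d = −0.75 · ln(1 − (4/3)·0.063830) = −0.75 · ln(0.914893) = −0.75 · (-0.088948) = 0.0667.

0.0667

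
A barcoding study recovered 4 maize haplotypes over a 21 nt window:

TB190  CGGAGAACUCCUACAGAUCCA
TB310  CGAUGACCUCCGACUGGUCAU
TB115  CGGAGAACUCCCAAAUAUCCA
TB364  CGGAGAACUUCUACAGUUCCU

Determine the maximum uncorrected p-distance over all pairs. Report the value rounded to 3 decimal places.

0.476

Pairwise Hamming distances:
  TB190 vs TB310: 8
  TB190 vs TB115: 3
  TB190 vs TB364: 3
  TB310 vs TB115: 10
  TB310 vs TB364: 8
  TB115 vs TB364: 6
The largest is 10 mismatches, between TB310 and TB115; p = 10/21 = 0.476.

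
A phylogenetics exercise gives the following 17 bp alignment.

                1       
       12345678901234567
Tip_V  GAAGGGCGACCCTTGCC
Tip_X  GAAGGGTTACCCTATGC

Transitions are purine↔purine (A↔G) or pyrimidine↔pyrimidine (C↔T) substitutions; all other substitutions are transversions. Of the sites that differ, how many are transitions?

Differing sites — 7:C/T (Ti); 8:G/T (Tv); 14:T/A (Tv); 15:G/T (Tv); 16:C/G (Tv).
Of the 5 differences, 1 transition and 4 transversions, so the answer is 1.

1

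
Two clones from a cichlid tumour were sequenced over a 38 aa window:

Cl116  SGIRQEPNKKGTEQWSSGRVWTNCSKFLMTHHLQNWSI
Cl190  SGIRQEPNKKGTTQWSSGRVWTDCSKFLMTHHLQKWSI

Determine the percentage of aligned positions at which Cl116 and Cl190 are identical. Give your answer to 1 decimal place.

92.1%

Mismatches occur at site 13 (E↔T), site 23 (N↔D), site 35 (N↔K).
35 of the 38 sites match, so the percent identity is 35/38 × 100 = 92.1%.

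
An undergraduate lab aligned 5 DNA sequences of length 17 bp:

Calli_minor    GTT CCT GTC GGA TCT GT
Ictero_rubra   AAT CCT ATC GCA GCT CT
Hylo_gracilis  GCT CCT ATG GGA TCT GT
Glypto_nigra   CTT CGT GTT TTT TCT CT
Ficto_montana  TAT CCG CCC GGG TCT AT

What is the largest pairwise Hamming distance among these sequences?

Pairwise Hamming distances:
  Calli_minor vs Ictero_rubra: 6
  Calli_minor vs Hylo_gracilis: 3
  Calli_minor vs Glypto_nigra: 7
  Calli_minor vs Ficto_montana: 7
  Ictero_rubra vs Hylo_gracilis: 6
  Ictero_rubra vs Glypto_nigra: 9
  Ictero_rubra vs Ficto_montana: 8
  Hylo_gracilis vs Glypto_nigra: 9
  Hylo_gracilis vs Ficto_montana: 8
  Glypto_nigra vs Ficto_montana: 11
The largest is 11, between Glypto_nigra and Ficto_montana.

11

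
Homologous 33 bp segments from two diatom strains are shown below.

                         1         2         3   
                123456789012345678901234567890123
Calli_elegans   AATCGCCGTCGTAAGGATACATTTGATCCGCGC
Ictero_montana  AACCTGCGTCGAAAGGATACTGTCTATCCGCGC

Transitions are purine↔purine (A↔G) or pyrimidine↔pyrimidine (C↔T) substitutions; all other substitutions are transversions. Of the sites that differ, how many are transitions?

Mismatches occur at site 3 (T→C, transition), site 5 (G→T, transversion), site 6 (C→G, transversion), site 12 (T→A, transversion), site 21 (A→T, transversion), site 22 (T→G, transversion), site 24 (T→C, transition), site 25 (G→T, transversion).
Of the 8 differences, 2 transitions and 6 transversions, so the answer is 2.

2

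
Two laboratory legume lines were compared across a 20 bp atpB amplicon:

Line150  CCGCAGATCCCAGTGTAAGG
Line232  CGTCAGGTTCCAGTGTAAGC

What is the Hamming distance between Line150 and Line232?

Mismatches occur at site 2 (C/G), site 3 (G/T), site 7 (A/G), site 9 (C/T), site 20 (G/C).
That gives 5 mismatches out of 20 aligned sites, so the Hamming distance is 5.

5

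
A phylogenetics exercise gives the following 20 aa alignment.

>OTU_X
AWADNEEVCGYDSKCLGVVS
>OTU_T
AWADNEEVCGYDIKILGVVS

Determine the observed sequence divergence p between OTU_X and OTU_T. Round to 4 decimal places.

The sequences differ at positions 13 (S/I), 15 (C/I).
There are 2 differences over 20 sites, so p = 2/20 = 0.1000.

0.1000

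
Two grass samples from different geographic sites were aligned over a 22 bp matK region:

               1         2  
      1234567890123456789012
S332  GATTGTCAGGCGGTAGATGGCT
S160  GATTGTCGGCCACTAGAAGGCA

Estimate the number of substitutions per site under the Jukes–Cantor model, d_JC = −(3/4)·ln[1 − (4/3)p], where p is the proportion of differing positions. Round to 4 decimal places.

The sequences differ at positions 8 (A/G), 10 (G/C), 12 (G/A), 13 (G/C), 18 (T/A), 22 (T/A).
p = 6/22 = 0.272727.
d = −0.75 · ln(1 − (4/3)·0.272727) = −0.75 · ln(0.636364) = −0.75 · (-0.451985) = 0.3390.

0.3390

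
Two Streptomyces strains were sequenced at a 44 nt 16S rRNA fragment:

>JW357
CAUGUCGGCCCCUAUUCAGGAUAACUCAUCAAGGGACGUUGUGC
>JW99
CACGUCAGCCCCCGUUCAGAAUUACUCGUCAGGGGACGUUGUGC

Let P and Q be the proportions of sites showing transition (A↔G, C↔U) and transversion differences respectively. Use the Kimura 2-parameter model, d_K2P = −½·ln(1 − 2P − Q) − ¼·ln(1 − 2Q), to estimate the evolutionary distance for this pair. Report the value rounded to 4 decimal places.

Differing sites — 3:U/C (Ti); 7:G/A (Ti); 13:U/C (Ti); 14:A/G (Ti); 20:G/A (Ti); 23:A/U (Tv); 28:A/G (Ti); 32:A/G (Ti).
Of the 8 differences, 7 transitions and 1 transversion over 44 sites: P = 7/44 = 0.159091, Q = 1/44 = 0.022727.
d = −0.5·ln(0.659091) − 0.25·ln(0.954546) = −0.5·(-0.416894) − 0.25·(-0.046519) = 0.2201.

0.2201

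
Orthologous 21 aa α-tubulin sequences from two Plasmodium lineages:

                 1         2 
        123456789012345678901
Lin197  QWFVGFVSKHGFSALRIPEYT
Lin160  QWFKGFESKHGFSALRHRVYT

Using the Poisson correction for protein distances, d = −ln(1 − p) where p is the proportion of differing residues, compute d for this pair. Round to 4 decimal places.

0.2719

Mismatches occur at site 4 (V→K), site 7 (V→E), site 17 (I→H), site 18 (P→R), site 19 (E→V).
p = 5/21 = 0.238095.
d = −ln(1 − 0.238095) = −ln(0.761905) = 0.2719.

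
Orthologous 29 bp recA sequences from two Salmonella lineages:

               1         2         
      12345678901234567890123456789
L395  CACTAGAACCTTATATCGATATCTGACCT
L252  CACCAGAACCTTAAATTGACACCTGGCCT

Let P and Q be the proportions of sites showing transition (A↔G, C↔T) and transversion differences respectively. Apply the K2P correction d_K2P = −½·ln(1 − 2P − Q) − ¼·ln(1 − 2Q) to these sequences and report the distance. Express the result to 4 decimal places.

The sequences differ at positions 4 (T/C, transition), 14 (T/A, transversion), 17 (C/T, transition), 20 (T/C, transition), 22 (T/C, transition), 26 (A/G, transition).
Of the 6 differences, 5 transitions and 1 transversion over 29 sites: P = 5/29 = 0.172414, Q = 1/29 = 0.034483.
d = −0.5·ln(0.620689) − 0.25·ln(0.931034) = −0.5·(-0.476925) − 0.25·(-0.071459) = 0.2563.

0.2563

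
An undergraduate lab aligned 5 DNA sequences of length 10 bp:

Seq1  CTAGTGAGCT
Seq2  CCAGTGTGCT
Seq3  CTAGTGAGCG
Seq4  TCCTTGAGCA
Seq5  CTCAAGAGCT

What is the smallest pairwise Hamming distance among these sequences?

Pairwise Hamming distances:
  Seq1 vs Seq2: 2
  Seq1 vs Seq3: 1
  Seq1 vs Seq4: 5
  Seq1 vs Seq5: 3
  Seq2 vs Seq3: 3
  Seq2 vs Seq4: 5
  Seq2 vs Seq5: 5
  Seq3 vs Seq4: 5
  Seq3 vs Seq5: 4
  Seq4 vs Seq5: 5
The smallest is 1, between Seq1 and Seq3.

1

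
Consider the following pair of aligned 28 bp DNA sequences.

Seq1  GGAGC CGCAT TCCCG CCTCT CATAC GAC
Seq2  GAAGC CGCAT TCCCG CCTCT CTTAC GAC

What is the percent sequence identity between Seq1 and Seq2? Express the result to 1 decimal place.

92.9%

Differing sites — 2:G/A; 22:A/T.
26 of the 28 sites match, so the percent identity is 26/28 × 100 = 92.9%.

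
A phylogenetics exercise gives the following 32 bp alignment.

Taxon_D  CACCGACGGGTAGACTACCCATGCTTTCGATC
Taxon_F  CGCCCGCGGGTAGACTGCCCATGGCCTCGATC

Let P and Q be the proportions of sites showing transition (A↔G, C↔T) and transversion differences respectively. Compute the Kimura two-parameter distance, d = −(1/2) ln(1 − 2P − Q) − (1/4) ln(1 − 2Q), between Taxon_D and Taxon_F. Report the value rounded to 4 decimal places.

0.2684

Differing sites — 2:A/G (Ti); 5:G/C (Tv); 6:A/G (Ti); 17:A/G (Ti); 24:C/G (Tv); 25:T/C (Ti); 26:T/C (Ti).
Of the 7 differences, 5 transitions and 2 transversions over 32 sites: P = 5/32 = 0.156250, Q = 2/32 = 0.062500.
d = −0.5·ln(0.625000) − 0.25·ln(0.875000) = −0.5·(-0.470004) − 0.25·(-0.133531) = 0.2684.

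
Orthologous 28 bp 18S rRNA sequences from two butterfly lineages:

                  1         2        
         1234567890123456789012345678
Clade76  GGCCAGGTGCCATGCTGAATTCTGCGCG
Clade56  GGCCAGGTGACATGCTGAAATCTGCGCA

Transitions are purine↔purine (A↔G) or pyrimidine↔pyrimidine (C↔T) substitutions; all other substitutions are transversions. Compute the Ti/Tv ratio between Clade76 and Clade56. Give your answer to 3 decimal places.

0.500

Mismatches occur at site 10 (C/A, transversion), site 20 (T/A, transversion), site 28 (G/A, transition).
Of the 3 differences, 1 transition and 2 transversions, so Ti/Tv = 1/2 = 0.500.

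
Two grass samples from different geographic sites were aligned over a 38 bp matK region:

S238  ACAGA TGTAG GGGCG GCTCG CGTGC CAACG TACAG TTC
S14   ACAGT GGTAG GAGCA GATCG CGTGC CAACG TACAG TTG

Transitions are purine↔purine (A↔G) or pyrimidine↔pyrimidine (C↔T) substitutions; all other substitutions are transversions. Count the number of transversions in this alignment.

Mismatches occur at site 5 (A→T, transversion), site 6 (T→G, transversion), site 12 (G→A, transition), site 15 (G→A, transition), site 17 (C→A, transversion), site 38 (C→G, transversion).
Of the 6 differences, 2 transitions and 4 transversions, so the answer is 4.

4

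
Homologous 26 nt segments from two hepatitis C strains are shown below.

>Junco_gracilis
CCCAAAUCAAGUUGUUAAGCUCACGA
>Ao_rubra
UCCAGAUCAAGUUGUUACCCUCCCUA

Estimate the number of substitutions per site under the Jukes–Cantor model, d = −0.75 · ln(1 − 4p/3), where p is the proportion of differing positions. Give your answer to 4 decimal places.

0.2758

Mismatches occur at site 1 (C→U), site 5 (A→G), site 18 (A→C), site 19 (G→C), site 23 (A→C), site 25 (G→U).
p = 6/26 = 0.230769.
d = −0.75 · ln(1 − (4/3)·0.230769) = −0.75 · ln(0.692308) = −0.75 · (-0.367724) = 0.2758.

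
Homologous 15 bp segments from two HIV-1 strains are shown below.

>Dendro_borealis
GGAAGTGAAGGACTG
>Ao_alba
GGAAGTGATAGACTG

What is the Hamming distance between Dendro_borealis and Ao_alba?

2

Mismatches occur at site 9 (A↔T), site 10 (G↔A).
That gives 2 mismatches out of 15 aligned sites, so the Hamming distance is 2.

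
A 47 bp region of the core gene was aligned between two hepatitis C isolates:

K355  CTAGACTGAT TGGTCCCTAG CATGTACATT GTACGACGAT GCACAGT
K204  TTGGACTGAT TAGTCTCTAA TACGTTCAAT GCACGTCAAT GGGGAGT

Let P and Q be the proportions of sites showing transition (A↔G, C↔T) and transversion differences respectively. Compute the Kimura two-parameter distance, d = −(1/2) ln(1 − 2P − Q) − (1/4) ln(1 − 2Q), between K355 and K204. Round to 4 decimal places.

0.4394

Differing sites — 1:C/T (Ti); 3:A/G (Ti); 12:G/A (Ti); 16:C/T (Ti); 20:G/A (Ti); 21:C/T (Ti); 23:T/C (Ti); 26:A/T (Tv); 29:T/A (Tv); 32:T/C (Ti); 36:A/T (Tv); 38:G/A (Ti); 42:C/G (Tv); 43:A/G (Ti); 44:C/G (Tv).
Of the 15 differences, 10 transitions and 5 transversions over 47 sites: P = 10/47 = 0.212766, Q = 5/47 = 0.106383.
d = −0.5·ln(0.468085) − 0.25·ln(0.787234) = −0.5·(-0.759105) − 0.25·(-0.239230) = 0.4394.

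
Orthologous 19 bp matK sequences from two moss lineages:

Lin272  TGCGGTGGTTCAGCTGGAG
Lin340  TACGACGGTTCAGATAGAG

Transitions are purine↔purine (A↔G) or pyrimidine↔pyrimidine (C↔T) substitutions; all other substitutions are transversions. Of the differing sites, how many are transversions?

The sequences differ at positions 2 (G/A, transition), 5 (G/A, transition), 6 (T/C, transition), 14 (C/A, transversion), 16 (G/A, transition).
Of the 5 differences, 4 transitions and 1 transversion, so the answer is 1.

1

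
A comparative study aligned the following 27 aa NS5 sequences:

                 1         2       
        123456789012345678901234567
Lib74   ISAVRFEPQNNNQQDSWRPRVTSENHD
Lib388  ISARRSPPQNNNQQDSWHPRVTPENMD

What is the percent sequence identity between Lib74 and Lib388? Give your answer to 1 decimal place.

Differing sites — 4:V/R; 6:F/S; 7:E/P; 18:R/H; 23:S/P; 26:H/M.
21 of the 27 sites match, so the percent identity is 21/27 × 100 = 77.8%.

77.8%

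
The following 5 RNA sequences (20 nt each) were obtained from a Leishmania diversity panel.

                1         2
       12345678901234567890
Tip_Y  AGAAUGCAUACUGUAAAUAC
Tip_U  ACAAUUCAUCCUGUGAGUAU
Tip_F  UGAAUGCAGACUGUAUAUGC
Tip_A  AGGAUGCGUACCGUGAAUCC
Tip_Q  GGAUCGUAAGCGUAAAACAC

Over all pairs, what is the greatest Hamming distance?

15

Pairwise Hamming distances:
  Tip_Y vs Tip_U: 6
  Tip_Y vs Tip_F: 4
  Tip_Y vs Tip_A: 5
  Tip_Y vs Tip_Q: 10
  Tip_U vs Tip_F: 10
  Tip_U vs Tip_A: 9
  Tip_U vs Tip_Q: 15
  Tip_F vs Tip_A: 8
  Tip_F vs Tip_Q: 12
  Tip_A vs Tip_Q: 14
The largest is 15, between Tip_U and Tip_Q.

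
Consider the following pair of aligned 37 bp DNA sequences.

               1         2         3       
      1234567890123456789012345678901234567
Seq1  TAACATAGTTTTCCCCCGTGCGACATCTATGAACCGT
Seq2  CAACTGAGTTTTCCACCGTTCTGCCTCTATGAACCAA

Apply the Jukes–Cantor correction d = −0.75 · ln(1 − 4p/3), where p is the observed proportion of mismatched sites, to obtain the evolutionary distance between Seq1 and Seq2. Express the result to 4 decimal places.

0.3351

Mismatches occur at site 1 (T→C), site 5 (A→T), site 6 (T→G), site 15 (C→A), site 20 (G→T), site 22 (G→T), site 23 (A→G), site 25 (A→C), site 36 (G→A), site 37 (T→A).
p = 10/37 = 0.270270.
d = −0.75 · ln(1 − (4/3)·0.270270) = −0.75 · ln(0.639640) = −0.75 · (-0.446850) = 0.3351.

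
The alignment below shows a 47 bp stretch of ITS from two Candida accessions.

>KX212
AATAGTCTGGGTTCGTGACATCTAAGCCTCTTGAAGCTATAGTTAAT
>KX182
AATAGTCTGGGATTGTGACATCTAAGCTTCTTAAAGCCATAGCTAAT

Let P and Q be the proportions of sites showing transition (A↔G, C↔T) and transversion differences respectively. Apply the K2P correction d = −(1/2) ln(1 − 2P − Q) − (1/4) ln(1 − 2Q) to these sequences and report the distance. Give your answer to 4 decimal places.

Mismatches occur at site 12 (T↔A, transversion), site 14 (C↔T, transition), site 28 (C↔T, transition), site 33 (G↔A, transition), site 38 (T↔C, transition), site 43 (T↔C, transition).
Of the 6 differences, 5 transitions and 1 transversion over 47 sites: P = 5/47 = 0.106383, Q = 1/47 = 0.021277.
d = −0.5·ln(0.765957) − 0.25·ln(0.957446) = −0.5·(-0.266629) − 0.25·(-0.043486) = 0.1442.

0.1442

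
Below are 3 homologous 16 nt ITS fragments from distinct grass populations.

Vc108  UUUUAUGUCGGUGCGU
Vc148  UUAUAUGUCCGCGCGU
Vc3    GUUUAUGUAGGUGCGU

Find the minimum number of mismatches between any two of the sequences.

2

Pairwise Hamming distances:
  Vc108 vs Vc148: 3
  Vc108 vs Vc3: 2
  Vc148 vs Vc3: 5
The smallest is 2, between Vc108 and Vc3.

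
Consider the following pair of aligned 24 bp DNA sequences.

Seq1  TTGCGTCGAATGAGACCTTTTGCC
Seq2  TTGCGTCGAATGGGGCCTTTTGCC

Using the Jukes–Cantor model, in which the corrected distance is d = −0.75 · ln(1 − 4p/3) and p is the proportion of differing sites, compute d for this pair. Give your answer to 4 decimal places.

The sequences differ at positions 13 (A/G), 15 (A/G).
p = 2/24 = 0.083333.
d = −0.75 · ln(1 − (4/3)·0.083333) = −0.75 · ln(0.888889) = −0.75 · (-0.117783) = 0.0883.

0.0883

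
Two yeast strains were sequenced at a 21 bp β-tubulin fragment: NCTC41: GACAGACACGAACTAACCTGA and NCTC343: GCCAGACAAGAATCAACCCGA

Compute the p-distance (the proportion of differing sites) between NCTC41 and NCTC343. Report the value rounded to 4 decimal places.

Differing sites — 2:A/C; 9:C/A; 13:C/T; 14:T/C; 19:T/C.
There are 5 differences over 21 sites, so p = 5/21 = 0.2381.

0.2381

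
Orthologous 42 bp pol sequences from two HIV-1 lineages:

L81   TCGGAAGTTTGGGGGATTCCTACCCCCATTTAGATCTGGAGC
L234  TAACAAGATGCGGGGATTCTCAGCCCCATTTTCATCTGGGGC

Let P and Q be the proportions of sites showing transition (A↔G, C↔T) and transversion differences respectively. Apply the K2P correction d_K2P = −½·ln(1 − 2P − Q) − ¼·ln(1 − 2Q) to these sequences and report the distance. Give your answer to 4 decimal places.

0.3597

Mismatches occur at site 2 (C→A, transversion), site 3 (G→A, transition), site 4 (G→C, transversion), site 8 (T→A, transversion), site 10 (T→G, transversion), site 11 (G→C, transversion), site 20 (C→T, transition), site 21 (T→C, transition), site 23 (C→G, transversion), site 32 (A→T, transversion), site 33 (G→C, transversion), site 40 (A→G, transition).
Of the 12 differences, 4 transitions and 8 transversions over 42 sites: P = 4/42 = 0.095238, Q = 8/42 = 0.190476.
d = −0.5·ln(0.619048) − 0.25·ln(0.619048) = −0.5·(-0.479572) − 0.25·(-0.479572) = 0.3597.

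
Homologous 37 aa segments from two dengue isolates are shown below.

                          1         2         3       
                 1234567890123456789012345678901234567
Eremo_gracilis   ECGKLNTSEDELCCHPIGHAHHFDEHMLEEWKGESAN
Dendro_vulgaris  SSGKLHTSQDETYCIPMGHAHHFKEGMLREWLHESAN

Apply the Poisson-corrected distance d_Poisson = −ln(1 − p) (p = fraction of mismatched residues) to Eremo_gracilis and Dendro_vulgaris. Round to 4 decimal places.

0.4329

Mismatches occur at site 1 (E→S), site 2 (C→S), site 6 (N→H), site 9 (E→Q), site 12 (L→T), site 13 (C→Y), site 15 (H→I), site 17 (I→M), site 24 (D→K), site 26 (H→G), site 29 (E→R), site 32 (K→L), site 33 (G→H).
p = 13/37 = 0.351351.
d = −ln(1 − 0.351351) = −ln(0.648649) = 0.4329.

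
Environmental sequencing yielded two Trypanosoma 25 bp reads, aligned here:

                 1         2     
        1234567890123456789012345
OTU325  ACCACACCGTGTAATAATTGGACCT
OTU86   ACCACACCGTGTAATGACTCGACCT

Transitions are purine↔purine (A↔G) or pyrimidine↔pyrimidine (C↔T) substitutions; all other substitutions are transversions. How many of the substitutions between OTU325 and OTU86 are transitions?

Mismatches occur at site 16 (A→G, transition), site 18 (T→C, transition), site 20 (G→C, transversion).
Of the 3 differences, 2 transitions and 1 transversion, so the answer is 2.

2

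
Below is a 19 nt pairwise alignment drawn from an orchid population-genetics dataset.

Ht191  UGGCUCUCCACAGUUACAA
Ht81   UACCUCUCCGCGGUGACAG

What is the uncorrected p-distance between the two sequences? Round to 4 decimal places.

0.3158

Mismatches occur at site 2 (G/A), site 3 (G/C), site 10 (A/G), site 12 (A/G), site 15 (U/G), site 19 (A/G).
There are 6 differences over 19 sites, so p = 6/19 = 0.3158.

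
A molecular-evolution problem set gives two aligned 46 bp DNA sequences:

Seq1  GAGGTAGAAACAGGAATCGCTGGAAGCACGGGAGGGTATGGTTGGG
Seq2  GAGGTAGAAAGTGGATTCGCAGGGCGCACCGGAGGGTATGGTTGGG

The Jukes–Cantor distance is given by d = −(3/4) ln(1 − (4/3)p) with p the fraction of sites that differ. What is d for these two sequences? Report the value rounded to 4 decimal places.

0.1701

Mismatches occur at site 11 (C→G), site 12 (A→T), site 16 (A→T), site 21 (T→A), site 24 (A→G), site 25 (A→C), site 30 (G→C).
p = 7/46 = 0.152174.
d = −0.75 · ln(1 − (4/3)·0.152174) = −0.75 · ln(0.797101) = −0.75 · (-0.226774) = 0.1701.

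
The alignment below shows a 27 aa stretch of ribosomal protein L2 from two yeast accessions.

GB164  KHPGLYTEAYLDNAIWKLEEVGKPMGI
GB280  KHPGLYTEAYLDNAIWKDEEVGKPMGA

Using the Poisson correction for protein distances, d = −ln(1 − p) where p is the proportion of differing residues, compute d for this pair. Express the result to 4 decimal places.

Mismatches occur at site 18 (L→D), site 27 (I→A).
p = 2/27 = 0.074074.
d = −ln(1 − 0.074074) = −ln(0.925926) = 0.0770.

0.0770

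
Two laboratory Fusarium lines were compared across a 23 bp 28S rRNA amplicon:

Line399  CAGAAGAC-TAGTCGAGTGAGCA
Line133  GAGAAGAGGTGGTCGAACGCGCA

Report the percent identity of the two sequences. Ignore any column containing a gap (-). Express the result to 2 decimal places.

Excluding the 1 gap column leaves 22 comparable sites.
Mismatches occur at site 1 (C↔G), site 8 (C↔G), site 11 (A↔G), site 17 (G↔A), site 18 (T↔C), site 20 (A↔C).
16 of the 22 comparable sites match, so the percent identity is 16/22 × 100 = 72.73%.

72.73%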